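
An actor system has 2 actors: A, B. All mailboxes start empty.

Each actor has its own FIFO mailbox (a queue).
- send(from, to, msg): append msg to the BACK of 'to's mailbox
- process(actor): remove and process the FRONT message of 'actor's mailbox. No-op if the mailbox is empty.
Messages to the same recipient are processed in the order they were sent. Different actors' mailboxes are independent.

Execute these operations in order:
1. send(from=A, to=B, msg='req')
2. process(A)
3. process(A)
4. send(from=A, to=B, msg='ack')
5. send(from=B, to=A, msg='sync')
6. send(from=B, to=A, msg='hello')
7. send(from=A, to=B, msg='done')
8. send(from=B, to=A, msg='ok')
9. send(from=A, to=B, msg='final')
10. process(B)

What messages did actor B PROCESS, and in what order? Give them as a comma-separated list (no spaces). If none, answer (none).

Answer: req

Derivation:
After 1 (send(from=A, to=B, msg='req')): A:[] B:[req]
After 2 (process(A)): A:[] B:[req]
After 3 (process(A)): A:[] B:[req]
After 4 (send(from=A, to=B, msg='ack')): A:[] B:[req,ack]
After 5 (send(from=B, to=A, msg='sync')): A:[sync] B:[req,ack]
After 6 (send(from=B, to=A, msg='hello')): A:[sync,hello] B:[req,ack]
After 7 (send(from=A, to=B, msg='done')): A:[sync,hello] B:[req,ack,done]
After 8 (send(from=B, to=A, msg='ok')): A:[sync,hello,ok] B:[req,ack,done]
After 9 (send(from=A, to=B, msg='final')): A:[sync,hello,ok] B:[req,ack,done,final]
After 10 (process(B)): A:[sync,hello,ok] B:[ack,done,final]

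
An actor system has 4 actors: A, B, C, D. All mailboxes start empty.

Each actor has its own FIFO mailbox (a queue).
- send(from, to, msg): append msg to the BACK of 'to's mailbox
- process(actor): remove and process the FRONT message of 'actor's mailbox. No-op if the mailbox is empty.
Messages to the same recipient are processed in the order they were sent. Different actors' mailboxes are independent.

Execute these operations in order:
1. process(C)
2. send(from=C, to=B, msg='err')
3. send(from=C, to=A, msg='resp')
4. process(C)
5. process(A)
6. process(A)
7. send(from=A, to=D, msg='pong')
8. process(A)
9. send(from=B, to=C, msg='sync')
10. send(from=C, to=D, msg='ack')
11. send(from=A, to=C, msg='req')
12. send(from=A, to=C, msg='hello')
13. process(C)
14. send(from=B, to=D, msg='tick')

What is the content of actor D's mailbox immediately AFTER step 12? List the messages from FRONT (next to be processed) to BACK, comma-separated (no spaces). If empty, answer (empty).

After 1 (process(C)): A:[] B:[] C:[] D:[]
After 2 (send(from=C, to=B, msg='err')): A:[] B:[err] C:[] D:[]
After 3 (send(from=C, to=A, msg='resp')): A:[resp] B:[err] C:[] D:[]
After 4 (process(C)): A:[resp] B:[err] C:[] D:[]
After 5 (process(A)): A:[] B:[err] C:[] D:[]
After 6 (process(A)): A:[] B:[err] C:[] D:[]
After 7 (send(from=A, to=D, msg='pong')): A:[] B:[err] C:[] D:[pong]
After 8 (process(A)): A:[] B:[err] C:[] D:[pong]
After 9 (send(from=B, to=C, msg='sync')): A:[] B:[err] C:[sync] D:[pong]
After 10 (send(from=C, to=D, msg='ack')): A:[] B:[err] C:[sync] D:[pong,ack]
After 11 (send(from=A, to=C, msg='req')): A:[] B:[err] C:[sync,req] D:[pong,ack]
After 12 (send(from=A, to=C, msg='hello')): A:[] B:[err] C:[sync,req,hello] D:[pong,ack]

pong,ack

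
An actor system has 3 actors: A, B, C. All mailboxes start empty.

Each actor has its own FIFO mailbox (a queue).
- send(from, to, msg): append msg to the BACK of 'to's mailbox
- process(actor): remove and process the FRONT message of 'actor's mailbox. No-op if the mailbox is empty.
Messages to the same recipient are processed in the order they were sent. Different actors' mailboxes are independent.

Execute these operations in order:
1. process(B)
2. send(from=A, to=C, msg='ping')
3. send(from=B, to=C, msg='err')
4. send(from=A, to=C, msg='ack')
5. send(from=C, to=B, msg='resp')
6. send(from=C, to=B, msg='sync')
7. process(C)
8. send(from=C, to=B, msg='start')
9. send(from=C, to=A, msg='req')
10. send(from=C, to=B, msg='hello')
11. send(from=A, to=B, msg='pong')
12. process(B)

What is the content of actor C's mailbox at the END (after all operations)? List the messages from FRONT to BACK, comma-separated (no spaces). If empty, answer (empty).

Answer: err,ack

Derivation:
After 1 (process(B)): A:[] B:[] C:[]
After 2 (send(from=A, to=C, msg='ping')): A:[] B:[] C:[ping]
After 3 (send(from=B, to=C, msg='err')): A:[] B:[] C:[ping,err]
After 4 (send(from=A, to=C, msg='ack')): A:[] B:[] C:[ping,err,ack]
After 5 (send(from=C, to=B, msg='resp')): A:[] B:[resp] C:[ping,err,ack]
After 6 (send(from=C, to=B, msg='sync')): A:[] B:[resp,sync] C:[ping,err,ack]
After 7 (process(C)): A:[] B:[resp,sync] C:[err,ack]
After 8 (send(from=C, to=B, msg='start')): A:[] B:[resp,sync,start] C:[err,ack]
After 9 (send(from=C, to=A, msg='req')): A:[req] B:[resp,sync,start] C:[err,ack]
After 10 (send(from=C, to=B, msg='hello')): A:[req] B:[resp,sync,start,hello] C:[err,ack]
After 11 (send(from=A, to=B, msg='pong')): A:[req] B:[resp,sync,start,hello,pong] C:[err,ack]
After 12 (process(B)): A:[req] B:[sync,start,hello,pong] C:[err,ack]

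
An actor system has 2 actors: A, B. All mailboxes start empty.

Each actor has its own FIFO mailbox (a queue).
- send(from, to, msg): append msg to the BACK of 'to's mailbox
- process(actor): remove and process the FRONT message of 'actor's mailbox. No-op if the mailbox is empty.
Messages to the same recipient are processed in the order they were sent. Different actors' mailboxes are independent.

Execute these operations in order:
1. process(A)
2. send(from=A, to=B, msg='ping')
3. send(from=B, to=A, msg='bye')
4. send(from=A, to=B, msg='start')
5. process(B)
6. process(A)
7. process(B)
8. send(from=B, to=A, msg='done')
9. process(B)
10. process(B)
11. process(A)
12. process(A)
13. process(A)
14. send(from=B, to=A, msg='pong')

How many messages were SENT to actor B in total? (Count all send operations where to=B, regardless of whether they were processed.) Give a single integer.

Answer: 2

Derivation:
After 1 (process(A)): A:[] B:[]
After 2 (send(from=A, to=B, msg='ping')): A:[] B:[ping]
After 3 (send(from=B, to=A, msg='bye')): A:[bye] B:[ping]
After 4 (send(from=A, to=B, msg='start')): A:[bye] B:[ping,start]
After 5 (process(B)): A:[bye] B:[start]
After 6 (process(A)): A:[] B:[start]
After 7 (process(B)): A:[] B:[]
After 8 (send(from=B, to=A, msg='done')): A:[done] B:[]
After 9 (process(B)): A:[done] B:[]
After 10 (process(B)): A:[done] B:[]
After 11 (process(A)): A:[] B:[]
After 12 (process(A)): A:[] B:[]
After 13 (process(A)): A:[] B:[]
After 14 (send(from=B, to=A, msg='pong')): A:[pong] B:[]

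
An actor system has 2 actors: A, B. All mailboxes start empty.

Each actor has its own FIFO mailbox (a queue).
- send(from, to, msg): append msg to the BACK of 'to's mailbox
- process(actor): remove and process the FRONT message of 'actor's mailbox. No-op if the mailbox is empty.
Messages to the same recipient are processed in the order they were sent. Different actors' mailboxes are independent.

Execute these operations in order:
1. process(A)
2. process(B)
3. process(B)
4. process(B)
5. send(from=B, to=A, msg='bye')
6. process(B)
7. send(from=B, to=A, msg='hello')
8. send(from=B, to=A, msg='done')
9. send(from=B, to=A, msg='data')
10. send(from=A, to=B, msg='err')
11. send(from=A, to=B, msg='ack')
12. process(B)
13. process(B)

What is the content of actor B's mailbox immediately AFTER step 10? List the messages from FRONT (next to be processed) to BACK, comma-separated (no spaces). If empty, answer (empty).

After 1 (process(A)): A:[] B:[]
After 2 (process(B)): A:[] B:[]
After 3 (process(B)): A:[] B:[]
After 4 (process(B)): A:[] B:[]
After 5 (send(from=B, to=A, msg='bye')): A:[bye] B:[]
After 6 (process(B)): A:[bye] B:[]
After 7 (send(from=B, to=A, msg='hello')): A:[bye,hello] B:[]
After 8 (send(from=B, to=A, msg='done')): A:[bye,hello,done] B:[]
After 9 (send(from=B, to=A, msg='data')): A:[bye,hello,done,data] B:[]
After 10 (send(from=A, to=B, msg='err')): A:[bye,hello,done,data] B:[err]

err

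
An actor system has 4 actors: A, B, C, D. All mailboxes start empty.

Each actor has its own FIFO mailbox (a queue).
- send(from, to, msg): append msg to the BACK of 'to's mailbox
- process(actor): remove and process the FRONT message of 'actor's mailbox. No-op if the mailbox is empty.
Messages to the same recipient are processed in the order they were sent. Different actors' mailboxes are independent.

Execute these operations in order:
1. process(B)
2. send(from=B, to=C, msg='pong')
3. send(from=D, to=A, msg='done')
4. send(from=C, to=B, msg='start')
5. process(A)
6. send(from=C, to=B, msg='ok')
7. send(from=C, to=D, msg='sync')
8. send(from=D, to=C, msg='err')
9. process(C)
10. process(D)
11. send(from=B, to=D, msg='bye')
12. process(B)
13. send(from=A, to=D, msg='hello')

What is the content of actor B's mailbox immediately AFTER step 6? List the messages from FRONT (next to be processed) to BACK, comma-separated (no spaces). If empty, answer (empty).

After 1 (process(B)): A:[] B:[] C:[] D:[]
After 2 (send(from=B, to=C, msg='pong')): A:[] B:[] C:[pong] D:[]
After 3 (send(from=D, to=A, msg='done')): A:[done] B:[] C:[pong] D:[]
After 4 (send(from=C, to=B, msg='start')): A:[done] B:[start] C:[pong] D:[]
After 5 (process(A)): A:[] B:[start] C:[pong] D:[]
After 6 (send(from=C, to=B, msg='ok')): A:[] B:[start,ok] C:[pong] D:[]

start,ok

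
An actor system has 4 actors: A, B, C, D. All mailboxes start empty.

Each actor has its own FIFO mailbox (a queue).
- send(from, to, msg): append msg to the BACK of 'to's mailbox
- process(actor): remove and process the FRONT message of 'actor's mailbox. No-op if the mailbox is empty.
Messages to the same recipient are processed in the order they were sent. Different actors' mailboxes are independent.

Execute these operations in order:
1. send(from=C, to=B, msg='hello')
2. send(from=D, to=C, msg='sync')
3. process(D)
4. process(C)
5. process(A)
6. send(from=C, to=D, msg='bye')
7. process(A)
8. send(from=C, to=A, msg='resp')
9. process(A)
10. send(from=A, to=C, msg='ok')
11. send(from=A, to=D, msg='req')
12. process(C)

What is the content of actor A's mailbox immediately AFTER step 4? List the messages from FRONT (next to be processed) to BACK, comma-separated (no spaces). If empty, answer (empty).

After 1 (send(from=C, to=B, msg='hello')): A:[] B:[hello] C:[] D:[]
After 2 (send(from=D, to=C, msg='sync')): A:[] B:[hello] C:[sync] D:[]
After 3 (process(D)): A:[] B:[hello] C:[sync] D:[]
After 4 (process(C)): A:[] B:[hello] C:[] D:[]

(empty)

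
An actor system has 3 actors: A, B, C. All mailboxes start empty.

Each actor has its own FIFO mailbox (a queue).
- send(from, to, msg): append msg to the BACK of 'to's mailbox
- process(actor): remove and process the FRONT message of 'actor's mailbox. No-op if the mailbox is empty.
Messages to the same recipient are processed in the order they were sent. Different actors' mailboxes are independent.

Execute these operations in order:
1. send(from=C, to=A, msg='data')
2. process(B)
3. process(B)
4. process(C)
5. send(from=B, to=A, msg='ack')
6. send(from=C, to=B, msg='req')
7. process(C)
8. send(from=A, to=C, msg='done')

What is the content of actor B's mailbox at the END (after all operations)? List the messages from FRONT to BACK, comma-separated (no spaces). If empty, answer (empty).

After 1 (send(from=C, to=A, msg='data')): A:[data] B:[] C:[]
After 2 (process(B)): A:[data] B:[] C:[]
After 3 (process(B)): A:[data] B:[] C:[]
After 4 (process(C)): A:[data] B:[] C:[]
After 5 (send(from=B, to=A, msg='ack')): A:[data,ack] B:[] C:[]
After 6 (send(from=C, to=B, msg='req')): A:[data,ack] B:[req] C:[]
After 7 (process(C)): A:[data,ack] B:[req] C:[]
After 8 (send(from=A, to=C, msg='done')): A:[data,ack] B:[req] C:[done]

Answer: req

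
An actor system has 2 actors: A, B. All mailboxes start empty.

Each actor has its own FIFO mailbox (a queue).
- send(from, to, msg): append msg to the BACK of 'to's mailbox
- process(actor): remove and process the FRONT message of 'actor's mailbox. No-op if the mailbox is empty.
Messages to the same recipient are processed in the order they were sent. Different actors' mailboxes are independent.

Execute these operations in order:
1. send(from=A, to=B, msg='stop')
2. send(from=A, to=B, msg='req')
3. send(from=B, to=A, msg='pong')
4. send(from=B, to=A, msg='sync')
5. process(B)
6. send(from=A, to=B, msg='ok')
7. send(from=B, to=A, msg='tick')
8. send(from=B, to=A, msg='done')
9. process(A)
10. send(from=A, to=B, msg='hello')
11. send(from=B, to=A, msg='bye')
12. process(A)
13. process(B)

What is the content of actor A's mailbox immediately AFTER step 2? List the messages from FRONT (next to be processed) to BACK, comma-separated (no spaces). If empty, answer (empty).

After 1 (send(from=A, to=B, msg='stop')): A:[] B:[stop]
After 2 (send(from=A, to=B, msg='req')): A:[] B:[stop,req]

(empty)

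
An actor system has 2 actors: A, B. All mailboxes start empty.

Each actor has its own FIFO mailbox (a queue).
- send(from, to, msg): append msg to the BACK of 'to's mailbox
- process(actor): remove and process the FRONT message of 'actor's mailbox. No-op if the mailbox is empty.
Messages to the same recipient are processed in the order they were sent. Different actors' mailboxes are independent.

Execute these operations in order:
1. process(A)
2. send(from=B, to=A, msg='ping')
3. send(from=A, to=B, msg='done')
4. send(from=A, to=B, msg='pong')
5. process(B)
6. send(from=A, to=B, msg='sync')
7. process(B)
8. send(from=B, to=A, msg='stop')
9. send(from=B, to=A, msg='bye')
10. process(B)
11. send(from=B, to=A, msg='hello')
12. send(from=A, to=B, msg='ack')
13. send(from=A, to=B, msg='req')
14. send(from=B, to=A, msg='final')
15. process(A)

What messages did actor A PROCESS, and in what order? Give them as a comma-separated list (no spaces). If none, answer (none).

After 1 (process(A)): A:[] B:[]
After 2 (send(from=B, to=A, msg='ping')): A:[ping] B:[]
After 3 (send(from=A, to=B, msg='done')): A:[ping] B:[done]
After 4 (send(from=A, to=B, msg='pong')): A:[ping] B:[done,pong]
After 5 (process(B)): A:[ping] B:[pong]
After 6 (send(from=A, to=B, msg='sync')): A:[ping] B:[pong,sync]
After 7 (process(B)): A:[ping] B:[sync]
After 8 (send(from=B, to=A, msg='stop')): A:[ping,stop] B:[sync]
After 9 (send(from=B, to=A, msg='bye')): A:[ping,stop,bye] B:[sync]
After 10 (process(B)): A:[ping,stop,bye] B:[]
After 11 (send(from=B, to=A, msg='hello')): A:[ping,stop,bye,hello] B:[]
After 12 (send(from=A, to=B, msg='ack')): A:[ping,stop,bye,hello] B:[ack]
After 13 (send(from=A, to=B, msg='req')): A:[ping,stop,bye,hello] B:[ack,req]
After 14 (send(from=B, to=A, msg='final')): A:[ping,stop,bye,hello,final] B:[ack,req]
After 15 (process(A)): A:[stop,bye,hello,final] B:[ack,req]

Answer: ping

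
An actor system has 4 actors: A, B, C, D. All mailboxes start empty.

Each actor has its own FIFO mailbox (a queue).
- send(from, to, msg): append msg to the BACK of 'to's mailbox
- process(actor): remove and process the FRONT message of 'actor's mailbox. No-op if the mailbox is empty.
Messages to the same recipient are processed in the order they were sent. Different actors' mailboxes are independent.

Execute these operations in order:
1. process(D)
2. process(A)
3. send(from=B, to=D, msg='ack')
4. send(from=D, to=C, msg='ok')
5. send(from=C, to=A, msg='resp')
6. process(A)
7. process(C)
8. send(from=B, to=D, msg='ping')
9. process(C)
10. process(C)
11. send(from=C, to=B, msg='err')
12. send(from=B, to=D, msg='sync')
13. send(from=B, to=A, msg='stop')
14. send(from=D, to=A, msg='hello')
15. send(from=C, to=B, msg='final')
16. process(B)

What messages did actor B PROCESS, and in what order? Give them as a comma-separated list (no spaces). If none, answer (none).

After 1 (process(D)): A:[] B:[] C:[] D:[]
After 2 (process(A)): A:[] B:[] C:[] D:[]
After 3 (send(from=B, to=D, msg='ack')): A:[] B:[] C:[] D:[ack]
After 4 (send(from=D, to=C, msg='ok')): A:[] B:[] C:[ok] D:[ack]
After 5 (send(from=C, to=A, msg='resp')): A:[resp] B:[] C:[ok] D:[ack]
After 6 (process(A)): A:[] B:[] C:[ok] D:[ack]
After 7 (process(C)): A:[] B:[] C:[] D:[ack]
After 8 (send(from=B, to=D, msg='ping')): A:[] B:[] C:[] D:[ack,ping]
After 9 (process(C)): A:[] B:[] C:[] D:[ack,ping]
After 10 (process(C)): A:[] B:[] C:[] D:[ack,ping]
After 11 (send(from=C, to=B, msg='err')): A:[] B:[err] C:[] D:[ack,ping]
After 12 (send(from=B, to=D, msg='sync')): A:[] B:[err] C:[] D:[ack,ping,sync]
After 13 (send(from=B, to=A, msg='stop')): A:[stop] B:[err] C:[] D:[ack,ping,sync]
After 14 (send(from=D, to=A, msg='hello')): A:[stop,hello] B:[err] C:[] D:[ack,ping,sync]
After 15 (send(from=C, to=B, msg='final')): A:[stop,hello] B:[err,final] C:[] D:[ack,ping,sync]
After 16 (process(B)): A:[stop,hello] B:[final] C:[] D:[ack,ping,sync]

Answer: err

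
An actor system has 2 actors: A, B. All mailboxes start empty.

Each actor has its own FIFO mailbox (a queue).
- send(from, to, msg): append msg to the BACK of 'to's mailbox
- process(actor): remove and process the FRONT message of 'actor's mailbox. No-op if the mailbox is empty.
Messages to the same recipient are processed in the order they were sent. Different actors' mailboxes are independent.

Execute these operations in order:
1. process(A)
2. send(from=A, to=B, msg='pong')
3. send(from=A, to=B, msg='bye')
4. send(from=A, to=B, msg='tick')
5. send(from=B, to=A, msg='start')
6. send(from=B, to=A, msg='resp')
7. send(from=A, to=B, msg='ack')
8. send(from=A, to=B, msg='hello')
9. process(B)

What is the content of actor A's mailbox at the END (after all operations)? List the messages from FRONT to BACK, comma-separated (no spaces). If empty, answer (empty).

Answer: start,resp

Derivation:
After 1 (process(A)): A:[] B:[]
After 2 (send(from=A, to=B, msg='pong')): A:[] B:[pong]
After 3 (send(from=A, to=B, msg='bye')): A:[] B:[pong,bye]
After 4 (send(from=A, to=B, msg='tick')): A:[] B:[pong,bye,tick]
After 5 (send(from=B, to=A, msg='start')): A:[start] B:[pong,bye,tick]
After 6 (send(from=B, to=A, msg='resp')): A:[start,resp] B:[pong,bye,tick]
After 7 (send(from=A, to=B, msg='ack')): A:[start,resp] B:[pong,bye,tick,ack]
After 8 (send(from=A, to=B, msg='hello')): A:[start,resp] B:[pong,bye,tick,ack,hello]
After 9 (process(B)): A:[start,resp] B:[bye,tick,ack,hello]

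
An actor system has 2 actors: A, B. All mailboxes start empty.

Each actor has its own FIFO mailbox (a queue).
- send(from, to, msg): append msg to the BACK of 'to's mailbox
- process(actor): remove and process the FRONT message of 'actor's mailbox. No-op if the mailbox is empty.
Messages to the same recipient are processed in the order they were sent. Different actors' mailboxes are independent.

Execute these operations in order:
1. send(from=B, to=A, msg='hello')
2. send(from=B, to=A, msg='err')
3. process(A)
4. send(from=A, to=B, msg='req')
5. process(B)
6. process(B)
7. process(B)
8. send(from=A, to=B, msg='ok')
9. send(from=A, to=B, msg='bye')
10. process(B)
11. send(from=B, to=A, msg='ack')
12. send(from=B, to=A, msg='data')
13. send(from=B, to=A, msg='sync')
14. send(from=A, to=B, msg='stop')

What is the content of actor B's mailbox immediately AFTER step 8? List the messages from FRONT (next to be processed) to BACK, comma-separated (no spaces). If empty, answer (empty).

After 1 (send(from=B, to=A, msg='hello')): A:[hello] B:[]
After 2 (send(from=B, to=A, msg='err')): A:[hello,err] B:[]
After 3 (process(A)): A:[err] B:[]
After 4 (send(from=A, to=B, msg='req')): A:[err] B:[req]
After 5 (process(B)): A:[err] B:[]
After 6 (process(B)): A:[err] B:[]
After 7 (process(B)): A:[err] B:[]
After 8 (send(from=A, to=B, msg='ok')): A:[err] B:[ok]

ok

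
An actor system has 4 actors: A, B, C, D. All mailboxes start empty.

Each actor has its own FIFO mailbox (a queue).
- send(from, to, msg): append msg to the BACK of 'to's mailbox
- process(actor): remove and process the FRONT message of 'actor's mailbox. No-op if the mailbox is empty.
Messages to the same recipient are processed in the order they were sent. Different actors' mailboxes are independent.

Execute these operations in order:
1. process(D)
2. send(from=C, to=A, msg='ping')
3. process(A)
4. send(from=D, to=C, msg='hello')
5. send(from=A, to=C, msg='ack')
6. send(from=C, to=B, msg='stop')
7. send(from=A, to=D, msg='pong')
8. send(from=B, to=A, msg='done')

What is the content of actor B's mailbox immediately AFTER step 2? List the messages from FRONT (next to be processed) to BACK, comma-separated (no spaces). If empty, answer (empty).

After 1 (process(D)): A:[] B:[] C:[] D:[]
After 2 (send(from=C, to=A, msg='ping')): A:[ping] B:[] C:[] D:[]

(empty)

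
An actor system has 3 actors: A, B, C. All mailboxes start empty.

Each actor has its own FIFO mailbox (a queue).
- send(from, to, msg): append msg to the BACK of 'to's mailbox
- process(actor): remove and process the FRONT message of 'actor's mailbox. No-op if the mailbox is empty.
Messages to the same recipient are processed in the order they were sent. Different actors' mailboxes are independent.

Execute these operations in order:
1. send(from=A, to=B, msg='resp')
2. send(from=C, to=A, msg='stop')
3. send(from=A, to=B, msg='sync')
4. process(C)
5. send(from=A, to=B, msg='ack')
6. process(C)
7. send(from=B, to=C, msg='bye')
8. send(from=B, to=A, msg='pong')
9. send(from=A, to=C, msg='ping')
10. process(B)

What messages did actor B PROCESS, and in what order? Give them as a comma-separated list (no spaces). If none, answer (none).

Answer: resp

Derivation:
After 1 (send(from=A, to=B, msg='resp')): A:[] B:[resp] C:[]
After 2 (send(from=C, to=A, msg='stop')): A:[stop] B:[resp] C:[]
After 3 (send(from=A, to=B, msg='sync')): A:[stop] B:[resp,sync] C:[]
After 4 (process(C)): A:[stop] B:[resp,sync] C:[]
After 5 (send(from=A, to=B, msg='ack')): A:[stop] B:[resp,sync,ack] C:[]
After 6 (process(C)): A:[stop] B:[resp,sync,ack] C:[]
After 7 (send(from=B, to=C, msg='bye')): A:[stop] B:[resp,sync,ack] C:[bye]
After 8 (send(from=B, to=A, msg='pong')): A:[stop,pong] B:[resp,sync,ack] C:[bye]
After 9 (send(from=A, to=C, msg='ping')): A:[stop,pong] B:[resp,sync,ack] C:[bye,ping]
After 10 (process(B)): A:[stop,pong] B:[sync,ack] C:[bye,ping]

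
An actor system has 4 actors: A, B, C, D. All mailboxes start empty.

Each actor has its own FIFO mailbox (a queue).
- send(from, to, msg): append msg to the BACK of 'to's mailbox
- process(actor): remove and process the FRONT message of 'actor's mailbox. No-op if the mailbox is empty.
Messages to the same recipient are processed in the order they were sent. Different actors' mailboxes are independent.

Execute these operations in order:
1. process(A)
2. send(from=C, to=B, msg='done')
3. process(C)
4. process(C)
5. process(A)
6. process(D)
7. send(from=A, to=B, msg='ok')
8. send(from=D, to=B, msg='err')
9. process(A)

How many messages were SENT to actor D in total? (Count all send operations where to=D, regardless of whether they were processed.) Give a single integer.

Answer: 0

Derivation:
After 1 (process(A)): A:[] B:[] C:[] D:[]
After 2 (send(from=C, to=B, msg='done')): A:[] B:[done] C:[] D:[]
After 3 (process(C)): A:[] B:[done] C:[] D:[]
After 4 (process(C)): A:[] B:[done] C:[] D:[]
After 5 (process(A)): A:[] B:[done] C:[] D:[]
After 6 (process(D)): A:[] B:[done] C:[] D:[]
After 7 (send(from=A, to=B, msg='ok')): A:[] B:[done,ok] C:[] D:[]
After 8 (send(from=D, to=B, msg='err')): A:[] B:[done,ok,err] C:[] D:[]
After 9 (process(A)): A:[] B:[done,ok,err] C:[] D:[]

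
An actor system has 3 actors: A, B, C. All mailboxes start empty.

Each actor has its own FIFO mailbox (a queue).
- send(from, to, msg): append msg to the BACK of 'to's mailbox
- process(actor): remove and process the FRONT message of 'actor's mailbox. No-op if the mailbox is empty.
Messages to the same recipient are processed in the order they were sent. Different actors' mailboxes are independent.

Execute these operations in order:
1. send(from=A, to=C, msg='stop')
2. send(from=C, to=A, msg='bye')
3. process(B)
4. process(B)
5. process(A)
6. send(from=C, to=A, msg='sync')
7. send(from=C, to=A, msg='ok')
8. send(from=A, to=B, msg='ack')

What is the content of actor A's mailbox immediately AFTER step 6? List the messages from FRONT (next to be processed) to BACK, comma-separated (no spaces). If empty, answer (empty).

After 1 (send(from=A, to=C, msg='stop')): A:[] B:[] C:[stop]
After 2 (send(from=C, to=A, msg='bye')): A:[bye] B:[] C:[stop]
After 3 (process(B)): A:[bye] B:[] C:[stop]
After 4 (process(B)): A:[bye] B:[] C:[stop]
After 5 (process(A)): A:[] B:[] C:[stop]
After 6 (send(from=C, to=A, msg='sync')): A:[sync] B:[] C:[stop]

sync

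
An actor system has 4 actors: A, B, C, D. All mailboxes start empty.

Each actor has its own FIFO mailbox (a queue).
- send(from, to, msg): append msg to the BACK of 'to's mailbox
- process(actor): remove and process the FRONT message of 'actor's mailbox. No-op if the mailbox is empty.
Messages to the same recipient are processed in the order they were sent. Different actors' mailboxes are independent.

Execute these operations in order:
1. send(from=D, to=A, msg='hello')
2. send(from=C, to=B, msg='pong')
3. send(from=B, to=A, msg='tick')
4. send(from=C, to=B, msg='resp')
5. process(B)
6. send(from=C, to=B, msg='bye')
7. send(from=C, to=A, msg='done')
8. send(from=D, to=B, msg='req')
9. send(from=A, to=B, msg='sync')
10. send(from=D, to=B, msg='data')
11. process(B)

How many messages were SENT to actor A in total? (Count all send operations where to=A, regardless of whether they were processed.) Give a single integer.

After 1 (send(from=D, to=A, msg='hello')): A:[hello] B:[] C:[] D:[]
After 2 (send(from=C, to=B, msg='pong')): A:[hello] B:[pong] C:[] D:[]
After 3 (send(from=B, to=A, msg='tick')): A:[hello,tick] B:[pong] C:[] D:[]
After 4 (send(from=C, to=B, msg='resp')): A:[hello,tick] B:[pong,resp] C:[] D:[]
After 5 (process(B)): A:[hello,tick] B:[resp] C:[] D:[]
After 6 (send(from=C, to=B, msg='bye')): A:[hello,tick] B:[resp,bye] C:[] D:[]
After 7 (send(from=C, to=A, msg='done')): A:[hello,tick,done] B:[resp,bye] C:[] D:[]
After 8 (send(from=D, to=B, msg='req')): A:[hello,tick,done] B:[resp,bye,req] C:[] D:[]
After 9 (send(from=A, to=B, msg='sync')): A:[hello,tick,done] B:[resp,bye,req,sync] C:[] D:[]
After 10 (send(from=D, to=B, msg='data')): A:[hello,tick,done] B:[resp,bye,req,sync,data] C:[] D:[]
After 11 (process(B)): A:[hello,tick,done] B:[bye,req,sync,data] C:[] D:[]

Answer: 3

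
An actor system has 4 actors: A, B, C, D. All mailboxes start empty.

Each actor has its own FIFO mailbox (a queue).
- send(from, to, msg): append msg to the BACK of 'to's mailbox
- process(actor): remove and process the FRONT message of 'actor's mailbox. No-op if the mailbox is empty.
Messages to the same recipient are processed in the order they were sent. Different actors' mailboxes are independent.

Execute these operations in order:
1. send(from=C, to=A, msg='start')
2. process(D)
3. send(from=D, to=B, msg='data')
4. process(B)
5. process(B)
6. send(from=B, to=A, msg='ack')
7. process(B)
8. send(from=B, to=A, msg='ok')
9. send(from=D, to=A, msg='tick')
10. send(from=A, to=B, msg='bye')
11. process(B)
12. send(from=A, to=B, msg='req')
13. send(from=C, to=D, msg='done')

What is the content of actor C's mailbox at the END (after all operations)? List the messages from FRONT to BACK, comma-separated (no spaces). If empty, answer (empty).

Answer: (empty)

Derivation:
After 1 (send(from=C, to=A, msg='start')): A:[start] B:[] C:[] D:[]
After 2 (process(D)): A:[start] B:[] C:[] D:[]
After 3 (send(from=D, to=B, msg='data')): A:[start] B:[data] C:[] D:[]
After 4 (process(B)): A:[start] B:[] C:[] D:[]
After 5 (process(B)): A:[start] B:[] C:[] D:[]
After 6 (send(from=B, to=A, msg='ack')): A:[start,ack] B:[] C:[] D:[]
After 7 (process(B)): A:[start,ack] B:[] C:[] D:[]
After 8 (send(from=B, to=A, msg='ok')): A:[start,ack,ok] B:[] C:[] D:[]
After 9 (send(from=D, to=A, msg='tick')): A:[start,ack,ok,tick] B:[] C:[] D:[]
After 10 (send(from=A, to=B, msg='bye')): A:[start,ack,ok,tick] B:[bye] C:[] D:[]
After 11 (process(B)): A:[start,ack,ok,tick] B:[] C:[] D:[]
After 12 (send(from=A, to=B, msg='req')): A:[start,ack,ok,tick] B:[req] C:[] D:[]
After 13 (send(from=C, to=D, msg='done')): A:[start,ack,ok,tick] B:[req] C:[] D:[done]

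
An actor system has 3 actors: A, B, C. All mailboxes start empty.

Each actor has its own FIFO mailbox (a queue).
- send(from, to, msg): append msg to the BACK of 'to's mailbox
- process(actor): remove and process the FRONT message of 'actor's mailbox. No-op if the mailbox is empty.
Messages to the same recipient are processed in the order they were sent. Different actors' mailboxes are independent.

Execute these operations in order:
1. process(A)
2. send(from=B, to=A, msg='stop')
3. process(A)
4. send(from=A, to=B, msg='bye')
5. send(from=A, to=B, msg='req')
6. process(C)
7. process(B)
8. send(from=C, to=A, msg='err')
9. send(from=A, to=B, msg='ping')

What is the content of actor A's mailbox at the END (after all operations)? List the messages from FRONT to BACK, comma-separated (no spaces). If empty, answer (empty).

After 1 (process(A)): A:[] B:[] C:[]
After 2 (send(from=B, to=A, msg='stop')): A:[stop] B:[] C:[]
After 3 (process(A)): A:[] B:[] C:[]
After 4 (send(from=A, to=B, msg='bye')): A:[] B:[bye] C:[]
After 5 (send(from=A, to=B, msg='req')): A:[] B:[bye,req] C:[]
After 6 (process(C)): A:[] B:[bye,req] C:[]
After 7 (process(B)): A:[] B:[req] C:[]
After 8 (send(from=C, to=A, msg='err')): A:[err] B:[req] C:[]
After 9 (send(from=A, to=B, msg='ping')): A:[err] B:[req,ping] C:[]

Answer: err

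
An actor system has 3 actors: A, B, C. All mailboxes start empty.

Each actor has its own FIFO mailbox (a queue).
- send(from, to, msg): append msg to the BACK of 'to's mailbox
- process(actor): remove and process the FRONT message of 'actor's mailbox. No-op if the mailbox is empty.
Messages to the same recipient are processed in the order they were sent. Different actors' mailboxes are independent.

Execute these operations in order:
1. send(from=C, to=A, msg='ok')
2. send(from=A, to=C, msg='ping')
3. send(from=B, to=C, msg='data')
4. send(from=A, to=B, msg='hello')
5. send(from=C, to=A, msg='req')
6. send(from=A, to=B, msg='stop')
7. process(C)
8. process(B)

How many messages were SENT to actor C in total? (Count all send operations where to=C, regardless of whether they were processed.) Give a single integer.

After 1 (send(from=C, to=A, msg='ok')): A:[ok] B:[] C:[]
After 2 (send(from=A, to=C, msg='ping')): A:[ok] B:[] C:[ping]
After 3 (send(from=B, to=C, msg='data')): A:[ok] B:[] C:[ping,data]
After 4 (send(from=A, to=B, msg='hello')): A:[ok] B:[hello] C:[ping,data]
After 5 (send(from=C, to=A, msg='req')): A:[ok,req] B:[hello] C:[ping,data]
After 6 (send(from=A, to=B, msg='stop')): A:[ok,req] B:[hello,stop] C:[ping,data]
After 7 (process(C)): A:[ok,req] B:[hello,stop] C:[data]
After 8 (process(B)): A:[ok,req] B:[stop] C:[data]

Answer: 2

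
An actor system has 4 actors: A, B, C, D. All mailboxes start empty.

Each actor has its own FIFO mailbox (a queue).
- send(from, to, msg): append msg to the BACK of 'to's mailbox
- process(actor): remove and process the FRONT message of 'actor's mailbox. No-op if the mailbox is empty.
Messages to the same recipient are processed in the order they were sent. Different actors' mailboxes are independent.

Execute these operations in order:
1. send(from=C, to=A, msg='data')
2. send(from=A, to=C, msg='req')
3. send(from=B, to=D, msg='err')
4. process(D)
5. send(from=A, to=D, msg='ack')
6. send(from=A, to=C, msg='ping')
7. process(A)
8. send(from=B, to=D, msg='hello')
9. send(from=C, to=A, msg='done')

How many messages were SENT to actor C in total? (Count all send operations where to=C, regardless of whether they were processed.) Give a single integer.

After 1 (send(from=C, to=A, msg='data')): A:[data] B:[] C:[] D:[]
After 2 (send(from=A, to=C, msg='req')): A:[data] B:[] C:[req] D:[]
After 3 (send(from=B, to=D, msg='err')): A:[data] B:[] C:[req] D:[err]
After 4 (process(D)): A:[data] B:[] C:[req] D:[]
After 5 (send(from=A, to=D, msg='ack')): A:[data] B:[] C:[req] D:[ack]
After 6 (send(from=A, to=C, msg='ping')): A:[data] B:[] C:[req,ping] D:[ack]
After 7 (process(A)): A:[] B:[] C:[req,ping] D:[ack]
After 8 (send(from=B, to=D, msg='hello')): A:[] B:[] C:[req,ping] D:[ack,hello]
After 9 (send(from=C, to=A, msg='done')): A:[done] B:[] C:[req,ping] D:[ack,hello]

Answer: 2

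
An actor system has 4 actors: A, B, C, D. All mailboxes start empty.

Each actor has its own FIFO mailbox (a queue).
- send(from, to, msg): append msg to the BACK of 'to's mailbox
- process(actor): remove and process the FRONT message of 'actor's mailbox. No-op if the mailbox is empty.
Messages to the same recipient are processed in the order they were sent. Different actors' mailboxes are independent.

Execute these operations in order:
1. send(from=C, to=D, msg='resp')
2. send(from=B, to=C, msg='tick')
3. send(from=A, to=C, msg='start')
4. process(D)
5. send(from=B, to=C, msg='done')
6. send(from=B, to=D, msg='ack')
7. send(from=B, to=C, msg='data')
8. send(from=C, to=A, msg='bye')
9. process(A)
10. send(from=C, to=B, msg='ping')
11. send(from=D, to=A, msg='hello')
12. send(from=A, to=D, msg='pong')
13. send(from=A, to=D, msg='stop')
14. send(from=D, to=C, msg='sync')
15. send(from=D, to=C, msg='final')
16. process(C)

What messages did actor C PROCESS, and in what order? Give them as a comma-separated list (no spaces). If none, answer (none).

After 1 (send(from=C, to=D, msg='resp')): A:[] B:[] C:[] D:[resp]
After 2 (send(from=B, to=C, msg='tick')): A:[] B:[] C:[tick] D:[resp]
After 3 (send(from=A, to=C, msg='start')): A:[] B:[] C:[tick,start] D:[resp]
After 4 (process(D)): A:[] B:[] C:[tick,start] D:[]
After 5 (send(from=B, to=C, msg='done')): A:[] B:[] C:[tick,start,done] D:[]
After 6 (send(from=B, to=D, msg='ack')): A:[] B:[] C:[tick,start,done] D:[ack]
After 7 (send(from=B, to=C, msg='data')): A:[] B:[] C:[tick,start,done,data] D:[ack]
After 8 (send(from=C, to=A, msg='bye')): A:[bye] B:[] C:[tick,start,done,data] D:[ack]
After 9 (process(A)): A:[] B:[] C:[tick,start,done,data] D:[ack]
After 10 (send(from=C, to=B, msg='ping')): A:[] B:[ping] C:[tick,start,done,data] D:[ack]
After 11 (send(from=D, to=A, msg='hello')): A:[hello] B:[ping] C:[tick,start,done,data] D:[ack]
After 12 (send(from=A, to=D, msg='pong')): A:[hello] B:[ping] C:[tick,start,done,data] D:[ack,pong]
After 13 (send(from=A, to=D, msg='stop')): A:[hello] B:[ping] C:[tick,start,done,data] D:[ack,pong,stop]
After 14 (send(from=D, to=C, msg='sync')): A:[hello] B:[ping] C:[tick,start,done,data,sync] D:[ack,pong,stop]
After 15 (send(from=D, to=C, msg='final')): A:[hello] B:[ping] C:[tick,start,done,data,sync,final] D:[ack,pong,stop]
After 16 (process(C)): A:[hello] B:[ping] C:[start,done,data,sync,final] D:[ack,pong,stop]

Answer: tick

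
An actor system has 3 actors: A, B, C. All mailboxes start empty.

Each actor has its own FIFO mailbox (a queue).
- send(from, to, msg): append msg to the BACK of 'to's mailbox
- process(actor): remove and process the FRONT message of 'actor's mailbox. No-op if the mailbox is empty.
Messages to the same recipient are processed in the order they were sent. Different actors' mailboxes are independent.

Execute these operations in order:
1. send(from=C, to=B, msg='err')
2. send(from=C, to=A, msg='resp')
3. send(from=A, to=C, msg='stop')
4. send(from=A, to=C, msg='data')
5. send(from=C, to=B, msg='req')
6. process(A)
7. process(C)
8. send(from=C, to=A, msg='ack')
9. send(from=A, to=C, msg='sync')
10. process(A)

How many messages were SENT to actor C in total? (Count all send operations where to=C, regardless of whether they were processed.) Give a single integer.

After 1 (send(from=C, to=B, msg='err')): A:[] B:[err] C:[]
After 2 (send(from=C, to=A, msg='resp')): A:[resp] B:[err] C:[]
After 3 (send(from=A, to=C, msg='stop')): A:[resp] B:[err] C:[stop]
After 4 (send(from=A, to=C, msg='data')): A:[resp] B:[err] C:[stop,data]
After 5 (send(from=C, to=B, msg='req')): A:[resp] B:[err,req] C:[stop,data]
After 6 (process(A)): A:[] B:[err,req] C:[stop,data]
After 7 (process(C)): A:[] B:[err,req] C:[data]
After 8 (send(from=C, to=A, msg='ack')): A:[ack] B:[err,req] C:[data]
After 9 (send(from=A, to=C, msg='sync')): A:[ack] B:[err,req] C:[data,sync]
After 10 (process(A)): A:[] B:[err,req] C:[data,sync]

Answer: 3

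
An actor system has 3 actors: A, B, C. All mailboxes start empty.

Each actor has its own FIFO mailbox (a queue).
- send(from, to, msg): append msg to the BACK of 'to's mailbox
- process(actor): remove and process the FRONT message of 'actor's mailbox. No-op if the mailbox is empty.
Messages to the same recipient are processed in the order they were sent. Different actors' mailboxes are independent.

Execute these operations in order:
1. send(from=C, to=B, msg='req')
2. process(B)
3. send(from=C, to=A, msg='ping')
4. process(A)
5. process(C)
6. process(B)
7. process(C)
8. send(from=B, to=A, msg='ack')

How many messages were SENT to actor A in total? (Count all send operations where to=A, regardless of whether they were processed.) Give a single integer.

Answer: 2

Derivation:
After 1 (send(from=C, to=B, msg='req')): A:[] B:[req] C:[]
After 2 (process(B)): A:[] B:[] C:[]
After 3 (send(from=C, to=A, msg='ping')): A:[ping] B:[] C:[]
After 4 (process(A)): A:[] B:[] C:[]
After 5 (process(C)): A:[] B:[] C:[]
After 6 (process(B)): A:[] B:[] C:[]
After 7 (process(C)): A:[] B:[] C:[]
After 8 (send(from=B, to=A, msg='ack')): A:[ack] B:[] C:[]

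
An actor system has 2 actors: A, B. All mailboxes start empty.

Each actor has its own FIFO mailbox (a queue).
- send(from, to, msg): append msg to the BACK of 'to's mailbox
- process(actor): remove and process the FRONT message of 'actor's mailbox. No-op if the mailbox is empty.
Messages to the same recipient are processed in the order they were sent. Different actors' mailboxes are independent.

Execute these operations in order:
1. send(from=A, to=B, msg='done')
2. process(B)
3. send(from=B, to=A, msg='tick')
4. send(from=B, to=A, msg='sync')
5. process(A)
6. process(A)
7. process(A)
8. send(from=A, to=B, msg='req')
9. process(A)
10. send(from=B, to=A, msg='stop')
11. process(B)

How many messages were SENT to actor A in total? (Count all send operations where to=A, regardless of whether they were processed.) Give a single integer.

After 1 (send(from=A, to=B, msg='done')): A:[] B:[done]
After 2 (process(B)): A:[] B:[]
After 3 (send(from=B, to=A, msg='tick')): A:[tick] B:[]
After 4 (send(from=B, to=A, msg='sync')): A:[tick,sync] B:[]
After 5 (process(A)): A:[sync] B:[]
After 6 (process(A)): A:[] B:[]
After 7 (process(A)): A:[] B:[]
After 8 (send(from=A, to=B, msg='req')): A:[] B:[req]
After 9 (process(A)): A:[] B:[req]
After 10 (send(from=B, to=A, msg='stop')): A:[stop] B:[req]
After 11 (process(B)): A:[stop] B:[]

Answer: 3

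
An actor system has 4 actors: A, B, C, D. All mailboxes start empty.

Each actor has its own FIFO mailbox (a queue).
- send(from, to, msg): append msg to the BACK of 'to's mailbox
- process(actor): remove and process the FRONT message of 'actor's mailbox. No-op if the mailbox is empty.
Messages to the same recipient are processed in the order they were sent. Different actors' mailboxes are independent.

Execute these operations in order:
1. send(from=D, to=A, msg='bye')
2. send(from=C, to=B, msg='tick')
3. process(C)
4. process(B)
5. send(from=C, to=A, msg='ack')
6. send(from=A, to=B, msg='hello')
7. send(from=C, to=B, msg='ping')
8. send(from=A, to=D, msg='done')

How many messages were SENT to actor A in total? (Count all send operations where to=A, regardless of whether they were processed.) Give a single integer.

After 1 (send(from=D, to=A, msg='bye')): A:[bye] B:[] C:[] D:[]
After 2 (send(from=C, to=B, msg='tick')): A:[bye] B:[tick] C:[] D:[]
After 3 (process(C)): A:[bye] B:[tick] C:[] D:[]
After 4 (process(B)): A:[bye] B:[] C:[] D:[]
After 5 (send(from=C, to=A, msg='ack')): A:[bye,ack] B:[] C:[] D:[]
After 6 (send(from=A, to=B, msg='hello')): A:[bye,ack] B:[hello] C:[] D:[]
After 7 (send(from=C, to=B, msg='ping')): A:[bye,ack] B:[hello,ping] C:[] D:[]
After 8 (send(from=A, to=D, msg='done')): A:[bye,ack] B:[hello,ping] C:[] D:[done]

Answer: 2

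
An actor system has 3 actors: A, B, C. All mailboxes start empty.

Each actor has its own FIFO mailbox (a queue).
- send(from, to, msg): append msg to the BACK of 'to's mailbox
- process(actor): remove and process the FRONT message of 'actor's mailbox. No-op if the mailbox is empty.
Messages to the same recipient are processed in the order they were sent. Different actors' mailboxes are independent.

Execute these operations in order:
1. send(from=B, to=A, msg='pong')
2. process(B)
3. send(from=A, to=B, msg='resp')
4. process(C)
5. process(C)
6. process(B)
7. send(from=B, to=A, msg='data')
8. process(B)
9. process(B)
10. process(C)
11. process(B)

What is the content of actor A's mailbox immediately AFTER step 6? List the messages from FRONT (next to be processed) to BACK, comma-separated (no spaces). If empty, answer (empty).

After 1 (send(from=B, to=A, msg='pong')): A:[pong] B:[] C:[]
After 2 (process(B)): A:[pong] B:[] C:[]
After 3 (send(from=A, to=B, msg='resp')): A:[pong] B:[resp] C:[]
After 4 (process(C)): A:[pong] B:[resp] C:[]
After 5 (process(C)): A:[pong] B:[resp] C:[]
After 6 (process(B)): A:[pong] B:[] C:[]

pong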